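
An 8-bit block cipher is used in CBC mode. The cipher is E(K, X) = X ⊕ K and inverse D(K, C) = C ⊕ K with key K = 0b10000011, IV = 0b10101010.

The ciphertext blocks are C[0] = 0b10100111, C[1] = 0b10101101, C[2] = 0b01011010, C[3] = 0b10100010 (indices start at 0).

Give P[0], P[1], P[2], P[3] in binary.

P[0] = 0b10001110, P[1] = 0b10001001, P[2] = 0b01110100, P[3] = 0b01111011

CBC decryption: P_i = D(K, C_i) ⊕ C_{i−1}, with C_{−1} = IV.
P[0]: D(K, 0b10100111) = 0b00100100; 0b00100100 ⊕ 0b10101010 = 0b10001110.
P[1]: D(K, 0b10101101) = 0b00101110; 0b00101110 ⊕ 0b10100111 = 0b10001001.
P[2]: D(K, 0b01011010) = 0b11011001; 0b11011001 ⊕ 0b10101101 = 0b01110100.
P[3]: D(K, 0b10100010) = 0b00100001; 0b00100001 ⊕ 0b01011010 = 0b01111011.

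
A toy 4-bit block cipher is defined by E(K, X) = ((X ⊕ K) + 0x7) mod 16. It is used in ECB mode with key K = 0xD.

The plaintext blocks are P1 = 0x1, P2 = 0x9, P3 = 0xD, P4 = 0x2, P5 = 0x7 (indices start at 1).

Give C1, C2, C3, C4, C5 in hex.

C1 = 0x3, C2 = 0xB, C3 = 0x7, C4 = 0x6, C5 = 0x1

ECB encryption: C_i = E(K, P_i).
C1: E(K, 0x1) = 0x3.
C2: E(K, 0x9) = 0xB.
C3: E(K, 0xD) = 0x7.
C4: E(K, 0x2) = 0x6.
C5: E(K, 0x7) = 0x1.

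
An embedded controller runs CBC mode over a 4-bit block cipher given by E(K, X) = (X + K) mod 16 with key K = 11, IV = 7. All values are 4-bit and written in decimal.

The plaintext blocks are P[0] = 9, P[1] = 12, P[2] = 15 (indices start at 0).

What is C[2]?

C[2] = 10

CBC encryption: C_i = E(K, P_i ⊕ C_{i−1}), with C_{−1} = IV.
C[0]: P[0] ⊕ 7 = 14; E(K, 14) = 9.
C[1]: P[1] ⊕ 9 = 5; E(K, 5) = 0.
C[2]: P[2] ⊕ 0 = 15; E(K, 15) = 10.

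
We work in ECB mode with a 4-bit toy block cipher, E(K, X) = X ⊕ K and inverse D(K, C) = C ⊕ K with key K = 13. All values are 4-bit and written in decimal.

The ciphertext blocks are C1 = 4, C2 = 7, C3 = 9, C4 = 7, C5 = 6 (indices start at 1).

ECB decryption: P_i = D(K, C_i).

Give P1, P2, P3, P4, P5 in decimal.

P1 = 9, P2 = 10, P3 = 4, P4 = 10, P5 = 11

P1: D(K, 4) = 9.
P2: D(K, 7) = 10.
P3: D(K, 9) = 4.
P4: D(K, 7) = 10.
P5: D(K, 6) = 11.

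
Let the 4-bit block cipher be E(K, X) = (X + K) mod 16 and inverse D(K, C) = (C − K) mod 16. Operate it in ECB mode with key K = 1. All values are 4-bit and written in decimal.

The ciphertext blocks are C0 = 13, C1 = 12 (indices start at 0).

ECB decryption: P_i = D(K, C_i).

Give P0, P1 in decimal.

P0 = 12, P1 = 11

P0: D(K, 13) = 12.
P1: D(K, 12) = 11.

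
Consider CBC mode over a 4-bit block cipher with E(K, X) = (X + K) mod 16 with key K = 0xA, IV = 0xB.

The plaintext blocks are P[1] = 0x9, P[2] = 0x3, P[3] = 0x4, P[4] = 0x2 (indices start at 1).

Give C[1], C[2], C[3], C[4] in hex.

CBC encryption: C_i = E(K, P_i ⊕ C_{i−1}), with C_{0} = IV.
C[1]: P[1] ⊕ 0xB = 0x2; E(K, 0x2) = 0xC.
C[2]: P[2] ⊕ 0xC = 0xF; E(K, 0xF) = 0x9.
C[3]: P[3] ⊕ 0x9 = 0xD; E(K, 0xD) = 0x7.
C[4]: P[4] ⊕ 0x7 = 0x5; E(K, 0x5) = 0xF.

C[1] = 0xC, C[2] = 0x9, C[3] = 0x7, C[4] = 0xF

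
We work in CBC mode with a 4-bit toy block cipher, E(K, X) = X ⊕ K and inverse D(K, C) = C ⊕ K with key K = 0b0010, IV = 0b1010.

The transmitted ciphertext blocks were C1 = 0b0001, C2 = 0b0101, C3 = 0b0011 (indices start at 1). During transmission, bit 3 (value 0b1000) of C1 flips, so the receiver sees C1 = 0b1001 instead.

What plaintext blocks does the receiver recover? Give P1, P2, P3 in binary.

CBC decryption: P_i = D(K, C_i) ⊕ C_{i−1}, with C_{0} = IV.
Only C1 changed, to 0b1001. In CBC, a change in C_i garbles P_i and flips the same bit in P_{i+1}. Decrypting the received ciphertext:
P1: D(K, 0b1001) = 0b1011; 0b1011 ⊕ 0b1010 = 0b0001.
P2: D(K, 0b0101) = 0b0111; 0b0111 ⊕ 0b1001 = 0b1110.
P3: D(K, 0b0011) = 0b0001; 0b0001 ⊕ 0b0101 = 0b0100.
Blocks that differ from the original plaintext: P1, P2.

P1 = 0b0001, P2 = 0b1110, P3 = 0b0100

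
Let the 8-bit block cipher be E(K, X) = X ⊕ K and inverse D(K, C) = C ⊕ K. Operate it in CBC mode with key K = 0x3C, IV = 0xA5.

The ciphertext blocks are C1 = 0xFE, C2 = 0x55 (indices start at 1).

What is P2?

CBC decryption: P_i = D(K, C_i) ⊕ C_{i−1}, with C_{0} = IV.
P2: D(K, 0x55) = 0x69; 0x69 ⊕ 0xFE = 0x97.

P2 = 0x97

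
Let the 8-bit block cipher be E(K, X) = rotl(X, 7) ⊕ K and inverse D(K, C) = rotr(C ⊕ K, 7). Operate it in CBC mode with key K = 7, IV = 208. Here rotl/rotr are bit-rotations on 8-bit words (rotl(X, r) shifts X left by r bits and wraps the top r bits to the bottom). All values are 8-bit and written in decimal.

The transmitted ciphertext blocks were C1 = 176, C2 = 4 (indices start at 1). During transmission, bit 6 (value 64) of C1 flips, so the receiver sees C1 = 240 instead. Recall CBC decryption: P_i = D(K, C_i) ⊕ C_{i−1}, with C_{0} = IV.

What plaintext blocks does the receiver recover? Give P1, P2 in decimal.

P1 = 63, P2 = 246

Only C1 changed, to 240. In CBC, a change in C_i garbles P_i and flips the same bit in P_{i+1}. Decrypting the received ciphertext:
P1: D(K, 240) = 239; 239 ⊕ 208 = 63.
P2: D(K, 4) = 6; 6 ⊕ 240 = 246.
Blocks that differ from the original plaintext: P1, P2.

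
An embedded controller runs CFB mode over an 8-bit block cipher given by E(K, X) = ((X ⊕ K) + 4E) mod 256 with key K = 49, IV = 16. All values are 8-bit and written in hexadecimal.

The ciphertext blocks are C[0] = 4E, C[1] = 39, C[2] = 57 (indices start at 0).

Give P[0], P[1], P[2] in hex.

CFB decryption: P_i = C_i ⊕ E(K, C_{i−1}), with C_{−1} = IV.
P[0]: E(K, 16) = AD; 4E ⊕ AD = E3.
P[1]: E(K, 4E) = 55; 39 ⊕ 55 = 6C.
P[2]: E(K, 39) = BE; 57 ⊕ BE = E9.

P[0] = E3, P[1] = 6C, P[2] = E9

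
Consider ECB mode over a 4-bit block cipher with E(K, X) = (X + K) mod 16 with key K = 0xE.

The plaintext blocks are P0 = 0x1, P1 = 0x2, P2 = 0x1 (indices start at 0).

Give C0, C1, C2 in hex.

ECB encryption: C_i = E(K, P_i).
C0: E(K, 0x1) = 0xF.
C1: E(K, 0x2) = 0x0.
C2: E(K, 0x1) = 0xF.

C0 = 0xF, C1 = 0x0, C2 = 0xF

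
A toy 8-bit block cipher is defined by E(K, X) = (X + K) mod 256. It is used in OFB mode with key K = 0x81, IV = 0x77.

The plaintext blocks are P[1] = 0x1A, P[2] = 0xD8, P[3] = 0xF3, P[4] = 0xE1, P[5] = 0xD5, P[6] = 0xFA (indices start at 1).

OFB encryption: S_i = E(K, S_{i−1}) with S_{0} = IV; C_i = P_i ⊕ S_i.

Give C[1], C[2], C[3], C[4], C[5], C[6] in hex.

C[1]: S = E(K, 0x77) = 0xF8; 0x1A ⊕ 0xF8 = 0xE2.
C[2]: S = E(K, 0xF8) = 0x79; 0xD8 ⊕ 0x79 = 0xA1.
C[3]: S = E(K, 0x79) = 0xFA; 0xF3 ⊕ 0xFA = 0x09.
C[4]: S = E(K, 0xFA) = 0x7B; 0xE1 ⊕ 0x7B = 0x9A.
C[5]: S = E(K, 0x7B) = 0xFC; 0xD5 ⊕ 0xFC = 0x29.
C[6]: S = E(K, 0xFC) = 0x7D; 0xFA ⊕ 0x7D = 0x87.

C[1] = 0xE2, C[2] = 0xA1, C[3] = 0x09, C[4] = 0x9A, C[5] = 0x29, C[6] = 0x87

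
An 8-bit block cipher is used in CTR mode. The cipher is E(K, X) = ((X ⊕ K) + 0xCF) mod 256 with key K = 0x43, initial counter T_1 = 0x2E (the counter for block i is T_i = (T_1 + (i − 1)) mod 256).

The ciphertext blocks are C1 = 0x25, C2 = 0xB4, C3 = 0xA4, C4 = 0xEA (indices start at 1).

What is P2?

P2 = 0x8F

CTR decryption: S_i = E(K, T_i) where T_i is the counter for block i; P_i = C_i ⊕ S_i.
P2: T = 0x2F, S = E(K, T) = 0x3B; 0xB4 ⊕ 0x3B = 0x8F.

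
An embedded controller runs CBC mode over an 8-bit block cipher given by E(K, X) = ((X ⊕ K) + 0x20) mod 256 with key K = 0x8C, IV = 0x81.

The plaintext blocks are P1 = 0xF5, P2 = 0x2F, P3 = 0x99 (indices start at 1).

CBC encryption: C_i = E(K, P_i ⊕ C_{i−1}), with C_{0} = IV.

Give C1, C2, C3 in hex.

C1 = 0x18, C2 = 0xDB, C3 = 0xEE

C1: P1 ⊕ 0x81 = 0x74; E(K, 0x74) = 0x18.
C2: P2 ⊕ 0x18 = 0x37; E(K, 0x37) = 0xDB.
C3: P3 ⊕ 0xDB = 0x42; E(K, 0x42) = 0xEE.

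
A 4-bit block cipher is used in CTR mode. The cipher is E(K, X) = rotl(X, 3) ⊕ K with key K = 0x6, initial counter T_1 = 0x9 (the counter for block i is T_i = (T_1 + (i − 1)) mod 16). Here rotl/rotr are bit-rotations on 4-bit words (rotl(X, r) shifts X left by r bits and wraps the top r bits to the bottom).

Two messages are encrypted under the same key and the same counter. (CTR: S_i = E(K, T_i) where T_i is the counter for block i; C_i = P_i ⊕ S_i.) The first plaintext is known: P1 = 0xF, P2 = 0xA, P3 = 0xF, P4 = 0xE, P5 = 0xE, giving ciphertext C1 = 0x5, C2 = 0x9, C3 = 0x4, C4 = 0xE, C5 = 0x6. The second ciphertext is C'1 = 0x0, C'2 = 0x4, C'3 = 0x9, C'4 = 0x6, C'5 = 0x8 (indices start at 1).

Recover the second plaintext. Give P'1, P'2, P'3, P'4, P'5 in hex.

P'1 = 0xA, P'2 = 0x7, P'3 = 0x2, P'4 = 0x6, P'5 = 0x0

In CTR with a reused counter, both messages share the same keystream S_i, so C_i ⊕ C'_i = P_i ⊕ P'_i and thus P'_i = P_i ⊕ C_i ⊕ C'_i.
P'1: 0xF ⊕ 0x5 ⊕ 0x0 = 0xA.
P'2: 0xA ⊕ 0x9 ⊕ 0x4 = 0x7.
P'3: 0xF ⊕ 0x4 ⊕ 0x9 = 0x2.
P'4: 0xE ⊕ 0xE ⊕ 0x6 = 0x6.
P'5: 0xE ⊕ 0x6 ⊕ 0x8 = 0x0.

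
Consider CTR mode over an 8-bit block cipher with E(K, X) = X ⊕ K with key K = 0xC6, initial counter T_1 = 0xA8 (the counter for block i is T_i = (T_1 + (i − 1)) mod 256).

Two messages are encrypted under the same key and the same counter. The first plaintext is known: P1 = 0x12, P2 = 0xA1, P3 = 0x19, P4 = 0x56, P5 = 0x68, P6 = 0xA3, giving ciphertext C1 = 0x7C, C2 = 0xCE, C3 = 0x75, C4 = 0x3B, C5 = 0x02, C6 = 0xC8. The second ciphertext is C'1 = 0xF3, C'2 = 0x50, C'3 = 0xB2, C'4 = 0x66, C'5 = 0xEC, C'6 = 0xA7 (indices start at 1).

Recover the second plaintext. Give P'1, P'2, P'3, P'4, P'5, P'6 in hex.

P'1 = 0x9D, P'2 = 0x3F, P'3 = 0xDE, P'4 = 0x0B, P'5 = 0x86, P'6 = 0xCC

In CTR with a reused counter, both messages share the same keystream S_i, so C_i ⊕ C'_i = P_i ⊕ P'_i and thus P'_i = P_i ⊕ C_i ⊕ C'_i.
P'1: 0x12 ⊕ 0x7C ⊕ 0xF3 = 0x9D.
P'2: 0xA1 ⊕ 0xCE ⊕ 0x50 = 0x3F.
P'3: 0x19 ⊕ 0x75 ⊕ 0xB2 = 0xDE.
P'4: 0x56 ⊕ 0x3B ⊕ 0x66 = 0x0B.
P'5: 0x68 ⊕ 0x02 ⊕ 0xEC = 0x86.
P'6: 0xA3 ⊕ 0xC8 ⊕ 0xA7 = 0xCC.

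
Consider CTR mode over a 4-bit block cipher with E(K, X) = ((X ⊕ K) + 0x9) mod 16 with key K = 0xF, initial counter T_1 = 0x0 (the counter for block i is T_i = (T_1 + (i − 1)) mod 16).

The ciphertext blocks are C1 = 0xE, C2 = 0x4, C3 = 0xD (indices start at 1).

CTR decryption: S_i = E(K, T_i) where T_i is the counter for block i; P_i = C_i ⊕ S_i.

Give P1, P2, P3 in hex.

P1: T = 0x0, S = E(K, T) = 0x8; 0xE ⊕ 0x8 = 0x6.
P2: T = 0x1, S = E(K, T) = 0x7; 0x4 ⊕ 0x7 = 0x3.
P3: T = 0x2, S = E(K, T) = 0x6; 0xD ⊕ 0x6 = 0xB.

P1 = 0x6, P2 = 0x3, P3 = 0xB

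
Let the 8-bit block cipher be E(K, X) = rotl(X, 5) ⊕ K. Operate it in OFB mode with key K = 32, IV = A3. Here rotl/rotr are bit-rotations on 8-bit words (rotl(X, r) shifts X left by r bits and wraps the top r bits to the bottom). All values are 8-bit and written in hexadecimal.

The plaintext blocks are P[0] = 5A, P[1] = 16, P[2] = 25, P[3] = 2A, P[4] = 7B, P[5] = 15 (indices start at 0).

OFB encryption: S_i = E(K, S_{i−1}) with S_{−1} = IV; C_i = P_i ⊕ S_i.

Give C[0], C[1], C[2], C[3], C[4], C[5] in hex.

C[0] = 1C, C[1] = EC, C[2] = 48, C[3] = B5, C[4] = BA, C[5] = 1F

C[0]: S = E(K, A3) = 46; 5A ⊕ 46 = 1C.
C[1]: S = E(K, 46) = FA; 16 ⊕ FA = EC.
C[2]: S = E(K, FA) = 6D; 25 ⊕ 6D = 48.
C[3]: S = E(K, 6D) = 9F; 2A ⊕ 9F = B5.
C[4]: S = E(K, 9F) = C1; 7B ⊕ C1 = BA.
C[5]: S = E(K, C1) = 0A; 15 ⊕ 0A = 1F.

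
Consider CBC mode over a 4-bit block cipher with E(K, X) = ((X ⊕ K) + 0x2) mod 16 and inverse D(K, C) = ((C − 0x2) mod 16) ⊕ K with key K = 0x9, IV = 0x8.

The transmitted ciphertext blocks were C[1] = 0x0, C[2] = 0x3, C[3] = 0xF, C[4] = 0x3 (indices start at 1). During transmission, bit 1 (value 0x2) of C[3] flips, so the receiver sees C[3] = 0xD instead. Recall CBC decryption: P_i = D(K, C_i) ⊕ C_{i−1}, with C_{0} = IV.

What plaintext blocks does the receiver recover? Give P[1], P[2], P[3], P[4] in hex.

P[1] = 0xF, P[2] = 0x8, P[3] = 0x1, P[4] = 0x5

Only C[3] changed, to 0xD. In CBC, a change in C_i garbles P_i and flips the same bit in P_{i+1}. Decrypting the received ciphertext:
P[1]: D(K, 0x0) = 0x7; 0x7 ⊕ 0x8 = 0xF.
P[2]: D(K, 0x3) = 0x8; 0x8 ⊕ 0x0 = 0x8.
P[3]: D(K, 0xD) = 0x2; 0x2 ⊕ 0x3 = 0x1.
P[4]: D(K, 0x3) = 0x8; 0x8 ⊕ 0xD = 0x5.
Blocks that differ from the original plaintext: P[3], P[4].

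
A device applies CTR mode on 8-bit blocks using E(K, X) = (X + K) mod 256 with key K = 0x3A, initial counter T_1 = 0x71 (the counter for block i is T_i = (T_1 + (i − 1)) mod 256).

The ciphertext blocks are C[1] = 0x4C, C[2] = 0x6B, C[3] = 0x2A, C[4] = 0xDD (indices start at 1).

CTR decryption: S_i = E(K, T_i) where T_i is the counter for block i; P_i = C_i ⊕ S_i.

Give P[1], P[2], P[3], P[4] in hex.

P[1] = 0xE7, P[2] = 0xC7, P[3] = 0x87, P[4] = 0x73

P[1]: T = 0x71, S = E(K, T) = 0xAB; 0x4C ⊕ 0xAB = 0xE7.
P[2]: T = 0x72, S = E(K, T) = 0xAC; 0x6B ⊕ 0xAC = 0xC7.
P[3]: T = 0x73, S = E(K, T) = 0xAD; 0x2A ⊕ 0xAD = 0x87.
P[4]: T = 0x74, S = E(K, T) = 0xAE; 0xDD ⊕ 0xAE = 0x73.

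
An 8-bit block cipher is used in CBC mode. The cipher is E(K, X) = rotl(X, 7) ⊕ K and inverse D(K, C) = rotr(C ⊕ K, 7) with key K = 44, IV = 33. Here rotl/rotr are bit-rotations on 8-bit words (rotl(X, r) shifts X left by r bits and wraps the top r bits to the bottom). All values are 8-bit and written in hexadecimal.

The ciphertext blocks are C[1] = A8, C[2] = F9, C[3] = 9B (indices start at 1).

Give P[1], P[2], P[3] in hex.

P[1] = EA, P[2] = D3, P[3] = 46

CBC decryption: P_i = D(K, C_i) ⊕ C_{i−1}, with C_{0} = IV.
P[1]: D(K, A8) = D9; D9 ⊕ 33 = EA.
P[2]: D(K, F9) = 7B; 7B ⊕ A8 = D3.
P[3]: D(K, 9B) = BF; BF ⊕ F9 = 46.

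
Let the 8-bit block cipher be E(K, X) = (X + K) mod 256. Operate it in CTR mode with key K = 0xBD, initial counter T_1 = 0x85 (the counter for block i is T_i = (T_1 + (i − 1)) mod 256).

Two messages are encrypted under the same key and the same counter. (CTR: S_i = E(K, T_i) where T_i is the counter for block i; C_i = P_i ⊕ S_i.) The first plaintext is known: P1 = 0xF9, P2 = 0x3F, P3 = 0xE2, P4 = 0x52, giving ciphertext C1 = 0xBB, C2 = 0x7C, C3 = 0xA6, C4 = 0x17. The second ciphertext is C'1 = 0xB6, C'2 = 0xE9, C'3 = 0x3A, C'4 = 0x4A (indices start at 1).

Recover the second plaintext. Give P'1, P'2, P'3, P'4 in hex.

In CTR with a reused counter, both messages share the same keystream S_i, so C_i ⊕ C'_i = P_i ⊕ P'_i and thus P'_i = P_i ⊕ C_i ⊕ C'_i.
P'1: 0xF9 ⊕ 0xBB ⊕ 0xB6 = 0xF4.
P'2: 0x3F ⊕ 0x7C ⊕ 0xE9 = 0xAA.
P'3: 0xE2 ⊕ 0xA6 ⊕ 0x3A = 0x7E.
P'4: 0x52 ⊕ 0x17 ⊕ 0x4A = 0x0F.

P'1 = 0xF4, P'2 = 0xAA, P'3 = 0x7E, P'4 = 0x0F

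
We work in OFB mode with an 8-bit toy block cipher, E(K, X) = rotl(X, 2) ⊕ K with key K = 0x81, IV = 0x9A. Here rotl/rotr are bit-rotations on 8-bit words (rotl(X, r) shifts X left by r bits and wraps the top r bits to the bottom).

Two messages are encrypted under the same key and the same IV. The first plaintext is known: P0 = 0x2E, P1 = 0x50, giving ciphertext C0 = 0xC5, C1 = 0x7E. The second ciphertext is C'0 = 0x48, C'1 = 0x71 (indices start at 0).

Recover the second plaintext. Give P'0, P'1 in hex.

P'0 = 0xA3, P'1 = 0x5F

In OFB with a reused IV, both messages share the same keystream S_i, so C_i ⊕ C'_i = P_i ⊕ P'_i and thus P'_i = P_i ⊕ C_i ⊕ C'_i.
P'0: 0x2E ⊕ 0xC5 ⊕ 0x48 = 0xA3.
P'1: 0x50 ⊕ 0x7E ⊕ 0x71 = 0x5F.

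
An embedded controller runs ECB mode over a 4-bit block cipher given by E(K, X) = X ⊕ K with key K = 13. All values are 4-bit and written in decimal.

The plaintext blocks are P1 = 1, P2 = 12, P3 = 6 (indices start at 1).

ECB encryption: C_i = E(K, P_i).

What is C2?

C2: E(K, 12) = 1.

C2 = 1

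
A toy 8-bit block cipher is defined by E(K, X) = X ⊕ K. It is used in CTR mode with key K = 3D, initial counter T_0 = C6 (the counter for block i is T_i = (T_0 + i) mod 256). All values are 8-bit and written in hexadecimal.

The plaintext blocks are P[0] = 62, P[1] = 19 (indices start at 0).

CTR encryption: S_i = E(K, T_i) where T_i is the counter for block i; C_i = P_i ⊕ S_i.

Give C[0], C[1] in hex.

C[0]: T = C6, S = E(K, T) = FB; 62 ⊕ FB = 99.
C[1]: T = C7, S = E(K, T) = FA; 19 ⊕ FA = E3.

C[0] = 99, C[1] = E3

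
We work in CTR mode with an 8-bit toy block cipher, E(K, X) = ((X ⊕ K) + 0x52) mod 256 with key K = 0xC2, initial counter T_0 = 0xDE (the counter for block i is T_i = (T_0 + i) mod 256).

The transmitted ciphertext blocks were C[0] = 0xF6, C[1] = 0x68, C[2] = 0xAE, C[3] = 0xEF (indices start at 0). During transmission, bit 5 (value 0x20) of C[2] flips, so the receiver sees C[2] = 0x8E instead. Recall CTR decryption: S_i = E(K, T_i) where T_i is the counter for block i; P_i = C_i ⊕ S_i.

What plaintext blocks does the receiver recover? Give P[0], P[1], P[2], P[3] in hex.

Only C[2] changed, to 0x8E. In CTR, a change in C_i flips the same bit in P_i only; the keystream is unaffected. Decrypting the received ciphertext:
P[0]: T = 0xDE, S = E(K, T) = 0x6E; 0xF6 ⊕ 0x6E = 0x98.
P[1]: T = 0xDF, S = E(K, T) = 0x6F; 0x68 ⊕ 0x6F = 0x07.
P[2]: T = 0xE0, S = E(K, T) = 0x74; 0x8E ⊕ 0x74 = 0xFA.
P[3]: T = 0xE1, S = E(K, T) = 0x75; 0xEF ⊕ 0x75 = 0x9A.
Blocks that differ from the original plaintext: P[2].

P[0] = 0x98, P[1] = 0x07, P[2] = 0xFA, P[3] = 0x9A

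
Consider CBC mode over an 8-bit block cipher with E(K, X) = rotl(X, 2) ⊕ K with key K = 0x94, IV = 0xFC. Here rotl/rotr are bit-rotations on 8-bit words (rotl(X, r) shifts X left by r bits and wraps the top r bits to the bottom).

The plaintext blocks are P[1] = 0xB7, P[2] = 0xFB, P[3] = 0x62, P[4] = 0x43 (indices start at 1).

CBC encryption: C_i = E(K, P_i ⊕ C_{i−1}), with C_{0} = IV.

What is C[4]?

C[4] = 0x34

C[1]: P[1] ⊕ 0xFC = 0x4B; E(K, 0x4B) = 0xB9.
C[2]: P[2] ⊕ 0xB9 = 0x42; E(K, 0x42) = 0x9D.
C[3]: P[3] ⊕ 0x9D = 0xFF; E(K, 0xFF) = 0x6B.
C[4]: P[4] ⊕ 0x6B = 0x28; E(K, 0x28) = 0x34.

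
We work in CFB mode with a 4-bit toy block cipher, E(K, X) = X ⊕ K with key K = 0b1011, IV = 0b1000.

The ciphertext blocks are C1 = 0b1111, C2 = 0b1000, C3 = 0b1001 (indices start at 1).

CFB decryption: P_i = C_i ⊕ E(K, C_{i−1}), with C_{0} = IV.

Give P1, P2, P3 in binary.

P1: E(K, 0b1000) = 0b0011; 0b1111 ⊕ 0b0011 = 0b1100.
P2: E(K, 0b1111) = 0b0100; 0b1000 ⊕ 0b0100 = 0b1100.
P3: E(K, 0b1000) = 0b0011; 0b1001 ⊕ 0b0011 = 0b1010.

P1 = 0b1100, P2 = 0b1100, P3 = 0b1010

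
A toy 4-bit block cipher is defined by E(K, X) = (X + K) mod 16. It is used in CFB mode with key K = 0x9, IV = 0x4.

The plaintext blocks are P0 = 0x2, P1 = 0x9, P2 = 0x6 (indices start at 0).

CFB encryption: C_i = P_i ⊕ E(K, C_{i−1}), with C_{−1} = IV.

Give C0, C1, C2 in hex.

C0 = 0xF, C1 = 0x1, C2 = 0xC

C0: E(K, 0x4) = 0xD; 0x2 ⊕ 0xD = 0xF.
C1: E(K, 0xF) = 0x8; 0x9 ⊕ 0x8 = 0x1.
C2: E(K, 0x1) = 0xA; 0x6 ⊕ 0xA = 0xC.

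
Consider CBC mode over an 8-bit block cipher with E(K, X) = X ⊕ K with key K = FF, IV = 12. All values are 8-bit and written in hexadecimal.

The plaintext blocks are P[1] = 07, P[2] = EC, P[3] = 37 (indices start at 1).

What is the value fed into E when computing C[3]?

CE

CBC encryption: C_i = E(K, P_i ⊕ C_{i−1}), with C_{0} = IV.
C[1]: P[1] ⊕ 12 = 15; E(K, 15) = EA.
C[2]: P[2] ⊕ EA = 06; E(K, 06) = F9.
C[3]: P[3] ⊕ F9 = CE; E(K, CE) = 31.
So the input to E for block [3] is CE.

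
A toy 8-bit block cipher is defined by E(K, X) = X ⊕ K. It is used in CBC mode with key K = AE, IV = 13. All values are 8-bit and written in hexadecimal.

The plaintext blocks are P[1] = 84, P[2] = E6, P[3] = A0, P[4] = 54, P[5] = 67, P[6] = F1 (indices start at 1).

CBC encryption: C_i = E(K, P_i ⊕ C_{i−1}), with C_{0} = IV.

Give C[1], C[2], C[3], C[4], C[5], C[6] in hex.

C[1] = 39, C[2] = 71, C[3] = 7F, C[4] = 85, C[5] = 4C, C[6] = 13

C[1]: P[1] ⊕ 13 = 97; E(K, 97) = 39.
C[2]: P[2] ⊕ 39 = DF; E(K, DF) = 71.
C[3]: P[3] ⊕ 71 = D1; E(K, D1) = 7F.
C[4]: P[4] ⊕ 7F = 2B; E(K, 2B) = 85.
C[5]: P[5] ⊕ 85 = E2; E(K, E2) = 4C.
C[6]: P[6] ⊕ 4C = BD; E(K, BD) = 13.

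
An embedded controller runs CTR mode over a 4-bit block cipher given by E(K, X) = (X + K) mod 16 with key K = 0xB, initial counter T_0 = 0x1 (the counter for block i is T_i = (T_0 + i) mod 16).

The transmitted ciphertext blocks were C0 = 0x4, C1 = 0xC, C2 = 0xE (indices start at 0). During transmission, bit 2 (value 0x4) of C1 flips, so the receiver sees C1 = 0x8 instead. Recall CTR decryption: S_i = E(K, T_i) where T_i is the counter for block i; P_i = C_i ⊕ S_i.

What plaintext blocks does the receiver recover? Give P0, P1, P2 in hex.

Only C1 changed, to 0x8. In CTR, a change in C_i flips the same bit in P_i only; the keystream is unaffected. Decrypting the received ciphertext:
P0: T = 0x1, S = E(K, T) = 0xC; 0x4 ⊕ 0xC = 0x8.
P1: T = 0x2, S = E(K, T) = 0xD; 0x8 ⊕ 0xD = 0x5.
P2: T = 0x3, S = E(K, T) = 0xE; 0xE ⊕ 0xE = 0x0.
Blocks that differ from the original plaintext: P1.

P0 = 0x8, P1 = 0x5, P2 = 0x0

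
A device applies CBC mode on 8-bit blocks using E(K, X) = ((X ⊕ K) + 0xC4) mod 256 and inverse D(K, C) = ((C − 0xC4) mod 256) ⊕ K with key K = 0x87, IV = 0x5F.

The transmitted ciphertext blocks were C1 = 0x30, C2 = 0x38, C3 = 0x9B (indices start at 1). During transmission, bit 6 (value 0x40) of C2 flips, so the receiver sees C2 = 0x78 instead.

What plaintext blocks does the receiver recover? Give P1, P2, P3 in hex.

CBC decryption: P_i = D(K, C_i) ⊕ C_{i−1}, with C_{0} = IV.
Only C2 changed, to 0x78. In CBC, a change in C_i garbles P_i and flips the same bit in P_{i+1}. Decrypting the received ciphertext:
P1: D(K, 0x30) = 0xEB; 0xEB ⊕ 0x5F = 0xB4.
P2: D(K, 0x78) = 0x33; 0x33 ⊕ 0x30 = 0x03.
P3: D(K, 0x9B) = 0x50; 0x50 ⊕ 0x78 = 0x28.
Blocks that differ from the original plaintext: P2, P3.

P1 = 0xB4, P2 = 0x03, P3 = 0x28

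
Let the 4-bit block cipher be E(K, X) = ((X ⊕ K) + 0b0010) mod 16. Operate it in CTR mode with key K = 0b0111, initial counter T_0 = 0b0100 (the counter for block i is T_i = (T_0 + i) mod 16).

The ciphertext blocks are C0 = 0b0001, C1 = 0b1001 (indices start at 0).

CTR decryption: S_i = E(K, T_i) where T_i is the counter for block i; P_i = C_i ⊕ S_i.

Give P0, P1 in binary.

P0: T = 0b0100, S = E(K, T) = 0b0101; 0b0001 ⊕ 0b0101 = 0b0100.
P1: T = 0b0101, S = E(K, T) = 0b0100; 0b1001 ⊕ 0b0100 = 0b1101.

P0 = 0b0100, P1 = 0b1101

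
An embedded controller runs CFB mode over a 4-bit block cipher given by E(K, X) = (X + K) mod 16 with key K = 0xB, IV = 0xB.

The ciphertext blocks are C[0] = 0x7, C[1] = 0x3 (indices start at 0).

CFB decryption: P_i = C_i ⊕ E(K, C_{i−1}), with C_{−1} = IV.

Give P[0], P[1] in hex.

P[0]: E(K, 0xB) = 0x6; 0x7 ⊕ 0x6 = 0x1.
P[1]: E(K, 0x7) = 0x2; 0x3 ⊕ 0x2 = 0x1.

P[0] = 0x1, P[1] = 0x1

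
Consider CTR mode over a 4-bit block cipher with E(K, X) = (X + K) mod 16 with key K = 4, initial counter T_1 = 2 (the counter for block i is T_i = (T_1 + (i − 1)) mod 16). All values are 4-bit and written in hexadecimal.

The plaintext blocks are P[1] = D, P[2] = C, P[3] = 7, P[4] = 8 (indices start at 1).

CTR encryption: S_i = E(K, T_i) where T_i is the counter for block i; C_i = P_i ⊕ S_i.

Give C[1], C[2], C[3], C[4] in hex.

C[1] = B, C[2] = B, C[3] = F, C[4] = 1

C[1]: T = 2, S = E(K, T) = 6; D ⊕ 6 = B.
C[2]: T = 3, S = E(K, T) = 7; C ⊕ 7 = B.
C[3]: T = 4, S = E(K, T) = 8; 7 ⊕ 8 = F.
C[4]: T = 5, S = E(K, T) = 9; 8 ⊕ 9 = 1.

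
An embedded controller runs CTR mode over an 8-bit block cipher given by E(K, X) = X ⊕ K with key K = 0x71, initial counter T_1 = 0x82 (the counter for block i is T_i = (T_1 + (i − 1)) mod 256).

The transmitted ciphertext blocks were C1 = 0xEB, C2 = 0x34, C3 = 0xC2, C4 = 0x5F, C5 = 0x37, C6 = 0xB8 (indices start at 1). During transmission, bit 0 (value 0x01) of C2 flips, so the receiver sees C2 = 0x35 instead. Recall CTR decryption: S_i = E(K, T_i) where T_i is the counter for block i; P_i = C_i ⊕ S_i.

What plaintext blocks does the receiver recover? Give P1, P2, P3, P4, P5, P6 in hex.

P1 = 0x18, P2 = 0xC7, P3 = 0x37, P4 = 0xAB, P5 = 0xC0, P6 = 0x4E

Only C2 changed, to 0x35. In CTR, a change in C_i flips the same bit in P_i only; the keystream is unaffected. Decrypting the received ciphertext:
P1: T = 0x82, S = E(K, T) = 0xF3; 0xEB ⊕ 0xF3 = 0x18.
P2: T = 0x83, S = E(K, T) = 0xF2; 0x35 ⊕ 0xF2 = 0xC7.
P3: T = 0x84, S = E(K, T) = 0xF5; 0xC2 ⊕ 0xF5 = 0x37.
P4: T = 0x85, S = E(K, T) = 0xF4; 0x5F ⊕ 0xF4 = 0xAB.
P5: T = 0x86, S = E(K, T) = 0xF7; 0x37 ⊕ 0xF7 = 0xC0.
P6: T = 0x87, S = E(K, T) = 0xF6; 0xB8 ⊕ 0xF6 = 0x4E.
Blocks that differ from the original plaintext: P2.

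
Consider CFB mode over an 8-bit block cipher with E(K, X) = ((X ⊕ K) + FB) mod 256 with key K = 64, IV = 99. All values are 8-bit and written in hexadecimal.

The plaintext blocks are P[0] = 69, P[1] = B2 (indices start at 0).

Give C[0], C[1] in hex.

C[0] = 91, C[1] = 42

CFB encryption: C_i = P_i ⊕ E(K, C_{i−1}), with C_{−1} = IV.
C[0]: E(K, 99) = F8; 69 ⊕ F8 = 91.
C[1]: E(K, 91) = F0; B2 ⊕ F0 = 42.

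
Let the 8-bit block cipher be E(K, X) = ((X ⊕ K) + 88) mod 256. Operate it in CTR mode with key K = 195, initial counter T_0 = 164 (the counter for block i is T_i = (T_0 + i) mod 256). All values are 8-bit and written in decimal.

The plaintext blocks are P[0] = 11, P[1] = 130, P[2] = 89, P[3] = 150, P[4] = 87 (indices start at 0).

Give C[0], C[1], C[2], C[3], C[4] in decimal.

C[0] = 180, C[1] = 60, C[2] = 228, C[3] = 42, C[4] = 148

CTR encryption: S_i = E(K, T_i) where T_i is the counter for block i; C_i = P_i ⊕ S_i.
C[0]: T = 164, S = E(K, T) = 191; 11 ⊕ 191 = 180.
C[1]: T = 165, S = E(K, T) = 190; 130 ⊕ 190 = 60.
C[2]: T = 166, S = E(K, T) = 189; 89 ⊕ 189 = 228.
C[3]: T = 167, S = E(K, T) = 188; 150 ⊕ 188 = 42.
C[4]: T = 168, S = E(K, T) = 195; 87 ⊕ 195 = 148.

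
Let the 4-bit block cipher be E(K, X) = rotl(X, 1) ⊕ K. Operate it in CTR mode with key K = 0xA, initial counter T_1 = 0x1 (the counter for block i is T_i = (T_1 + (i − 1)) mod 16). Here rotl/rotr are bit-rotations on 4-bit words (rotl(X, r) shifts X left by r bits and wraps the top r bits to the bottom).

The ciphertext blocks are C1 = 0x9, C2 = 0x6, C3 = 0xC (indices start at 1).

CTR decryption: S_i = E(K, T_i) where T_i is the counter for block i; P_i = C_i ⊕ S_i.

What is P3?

P3: T = 0x3, S = E(K, T) = 0xC; 0xC ⊕ 0xC = 0x0.

P3 = 0x0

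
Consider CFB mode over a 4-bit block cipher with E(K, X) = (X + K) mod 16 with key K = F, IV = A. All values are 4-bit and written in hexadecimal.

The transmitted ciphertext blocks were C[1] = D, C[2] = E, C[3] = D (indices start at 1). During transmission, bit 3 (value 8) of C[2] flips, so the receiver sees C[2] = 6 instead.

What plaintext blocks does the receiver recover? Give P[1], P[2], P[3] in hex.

P[1] = 4, P[2] = A, P[3] = 8

CFB decryption: P_i = C_i ⊕ E(K, C_{i−1}), with C_{0} = IV.
Only C[2] changed, to 6. In CFB, a change in C_i flips the same bit in P_i and garbles P_{i+1}. Decrypting the received ciphertext:
P[1]: E(K, A) = 9; D ⊕ 9 = 4.
P[2]: E(K, D) = C; 6 ⊕ C = A.
P[3]: E(K, 6) = 5; D ⊕ 5 = 8.
Blocks that differ from the original plaintext: P[2], P[3].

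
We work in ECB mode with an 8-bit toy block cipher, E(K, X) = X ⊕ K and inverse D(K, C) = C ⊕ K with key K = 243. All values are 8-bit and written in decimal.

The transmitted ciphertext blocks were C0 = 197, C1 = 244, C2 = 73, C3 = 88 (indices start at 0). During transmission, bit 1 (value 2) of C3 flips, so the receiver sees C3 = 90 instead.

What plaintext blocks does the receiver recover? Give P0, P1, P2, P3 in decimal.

P0 = 54, P1 = 7, P2 = 186, P3 = 169

ECB decryption: P_i = D(K, C_i).
Only C3 changed, to 90. In ECB, a change in C_i affects only P_i. Decrypting the received ciphertext:
P0: D(K, 197) = 54.
P1: D(K, 244) = 7.
P2: D(K, 73) = 186.
P3: D(K, 90) = 169.
Blocks that differ from the original plaintext: P3.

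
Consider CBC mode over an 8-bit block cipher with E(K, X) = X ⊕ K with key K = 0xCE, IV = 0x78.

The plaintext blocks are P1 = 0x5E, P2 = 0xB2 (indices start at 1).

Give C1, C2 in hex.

C1 = 0xE8, C2 = 0x94

CBC encryption: C_i = E(K, P_i ⊕ C_{i−1}), with C_{0} = IV.
C1: P1 ⊕ 0x78 = 0x26; E(K, 0x26) = 0xE8.
C2: P2 ⊕ 0xE8 = 0x5A; E(K, 0x5A) = 0x94.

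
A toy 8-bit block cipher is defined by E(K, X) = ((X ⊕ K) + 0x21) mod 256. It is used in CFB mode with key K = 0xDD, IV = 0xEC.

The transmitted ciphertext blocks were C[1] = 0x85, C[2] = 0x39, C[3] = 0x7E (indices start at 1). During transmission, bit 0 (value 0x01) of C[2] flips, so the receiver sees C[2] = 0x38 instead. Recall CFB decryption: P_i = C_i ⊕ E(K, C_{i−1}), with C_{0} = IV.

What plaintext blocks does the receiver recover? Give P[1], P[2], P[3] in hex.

P[1] = 0xD7, P[2] = 0x41, P[3] = 0x78

Only C[2] changed, to 0x38. In CFB, a change in C_i flips the same bit in P_i and garbles P_{i+1}. Decrypting the received ciphertext:
P[1]: E(K, 0xEC) = 0x52; 0x85 ⊕ 0x52 = 0xD7.
P[2]: E(K, 0x85) = 0x79; 0x38 ⊕ 0x79 = 0x41.
P[3]: E(K, 0x38) = 0x06; 0x7E ⊕ 0x06 = 0x78.
Blocks that differ from the original plaintext: P[2], P[3].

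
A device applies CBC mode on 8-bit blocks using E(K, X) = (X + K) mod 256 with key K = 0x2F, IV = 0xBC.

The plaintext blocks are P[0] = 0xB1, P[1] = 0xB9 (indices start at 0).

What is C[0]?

CBC encryption: C_i = E(K, P_i ⊕ C_{i−1}), with C_{−1} = IV.
C[0]: P[0] ⊕ 0xBC = 0x0D; E(K, 0x0D) = 0x3C.

C[0] = 0x3C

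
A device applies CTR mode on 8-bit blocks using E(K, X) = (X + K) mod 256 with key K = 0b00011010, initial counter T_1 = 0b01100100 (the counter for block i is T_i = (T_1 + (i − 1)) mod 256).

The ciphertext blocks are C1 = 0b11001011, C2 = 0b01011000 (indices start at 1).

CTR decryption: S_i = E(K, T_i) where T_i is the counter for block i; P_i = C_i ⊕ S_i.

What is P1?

P1 = 0b10110101

P1: T = 0b01100100, S = E(K, T) = 0b01111110; 0b11001011 ⊕ 0b01111110 = 0b10110101.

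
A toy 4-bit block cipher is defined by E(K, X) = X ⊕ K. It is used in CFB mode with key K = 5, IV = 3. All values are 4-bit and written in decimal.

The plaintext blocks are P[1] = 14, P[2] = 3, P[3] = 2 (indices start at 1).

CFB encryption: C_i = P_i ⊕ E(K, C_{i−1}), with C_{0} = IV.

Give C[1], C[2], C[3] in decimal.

C[1] = 8, C[2] = 14, C[3] = 9

C[1]: E(K, 3) = 6; 14 ⊕ 6 = 8.
C[2]: E(K, 8) = 13; 3 ⊕ 13 = 14.
C[3]: E(K, 14) = 11; 2 ⊕ 11 = 9.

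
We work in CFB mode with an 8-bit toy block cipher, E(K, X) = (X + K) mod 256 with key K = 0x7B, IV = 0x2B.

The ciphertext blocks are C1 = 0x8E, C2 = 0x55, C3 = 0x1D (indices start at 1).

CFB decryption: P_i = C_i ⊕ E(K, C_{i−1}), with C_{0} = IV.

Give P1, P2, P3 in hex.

P1: E(K, 0x2B) = 0xA6; 0x8E ⊕ 0xA6 = 0x28.
P2: E(K, 0x8E) = 0x09; 0x55 ⊕ 0x09 = 0x5C.
P3: E(K, 0x55) = 0xD0; 0x1D ⊕ 0xD0 = 0xCD.

P1 = 0x28, P2 = 0x5C, P3 = 0xCD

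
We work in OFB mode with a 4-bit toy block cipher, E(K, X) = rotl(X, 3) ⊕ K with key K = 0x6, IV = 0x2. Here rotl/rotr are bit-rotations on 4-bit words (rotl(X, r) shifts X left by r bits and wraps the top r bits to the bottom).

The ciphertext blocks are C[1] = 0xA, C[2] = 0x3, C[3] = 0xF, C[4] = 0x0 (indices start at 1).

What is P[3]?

P[3] = 0x7

OFB decryption: S_i = E(K, S_{i−1}) with S_{0} = IV; P_i = C_i ⊕ S_i.
P[1]: S = E(K, 0x2) = 0x7; 0xA ⊕ 0x7 = 0xD.
P[2]: S = E(K, 0x7) = 0xD; 0x3 ⊕ 0xD = 0xE.
P[3]: S = E(K, 0xD) = 0x8; 0xF ⊕ 0x8 = 0x7.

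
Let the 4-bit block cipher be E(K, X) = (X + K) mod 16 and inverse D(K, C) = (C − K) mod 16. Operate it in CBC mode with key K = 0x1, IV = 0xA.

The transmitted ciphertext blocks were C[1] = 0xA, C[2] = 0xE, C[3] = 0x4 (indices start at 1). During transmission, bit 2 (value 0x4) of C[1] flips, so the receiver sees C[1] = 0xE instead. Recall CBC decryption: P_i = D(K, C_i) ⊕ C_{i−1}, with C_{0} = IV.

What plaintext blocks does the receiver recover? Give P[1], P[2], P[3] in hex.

Only C[1] changed, to 0xE. In CBC, a change in C_i garbles P_i and flips the same bit in P_{i+1}. Decrypting the received ciphertext:
P[1]: D(K, 0xE) = 0xD; 0xD ⊕ 0xA = 0x7.
P[2]: D(K, 0xE) = 0xD; 0xD ⊕ 0xE = 0x3.
P[3]: D(K, 0x4) = 0x3; 0x3 ⊕ 0xE = 0xD.
Blocks that differ from the original plaintext: P[1], P[2].

P[1] = 0x7, P[2] = 0x3, P[3] = 0xD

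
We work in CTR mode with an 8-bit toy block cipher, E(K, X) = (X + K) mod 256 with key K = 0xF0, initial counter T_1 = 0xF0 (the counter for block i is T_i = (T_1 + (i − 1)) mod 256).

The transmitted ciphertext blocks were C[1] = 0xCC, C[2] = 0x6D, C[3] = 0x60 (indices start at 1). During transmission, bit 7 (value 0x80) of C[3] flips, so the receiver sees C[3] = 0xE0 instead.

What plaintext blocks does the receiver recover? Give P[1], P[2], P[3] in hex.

P[1] = 0x2C, P[2] = 0x8C, P[3] = 0x02

CTR decryption: S_i = E(K, T_i) where T_i is the counter for block i; P_i = C_i ⊕ S_i.
Only C[3] changed, to 0xE0. In CTR, a change in C_i flips the same bit in P_i only; the keystream is unaffected. Decrypting the received ciphertext:
P[1]: T = 0xF0, S = E(K, T) = 0xE0; 0xCC ⊕ 0xE0 = 0x2C.
P[2]: T = 0xF1, S = E(K, T) = 0xE1; 0x6D ⊕ 0xE1 = 0x8C.
P[3]: T = 0xF2, S = E(K, T) = 0xE2; 0xE0 ⊕ 0xE2 = 0x02.
Blocks that differ from the original plaintext: P[3].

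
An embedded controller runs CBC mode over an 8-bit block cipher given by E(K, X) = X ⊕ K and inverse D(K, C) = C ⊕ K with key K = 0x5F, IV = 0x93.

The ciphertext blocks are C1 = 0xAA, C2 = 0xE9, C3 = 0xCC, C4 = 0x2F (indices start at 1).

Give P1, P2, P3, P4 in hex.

P1 = 0x66, P2 = 0x1C, P3 = 0x7A, P4 = 0xBC

CBC decryption: P_i = D(K, C_i) ⊕ C_{i−1}, with C_{0} = IV.
P1: D(K, 0xAA) = 0xF5; 0xF5 ⊕ 0x93 = 0x66.
P2: D(K, 0xE9) = 0xB6; 0xB6 ⊕ 0xAA = 0x1C.
P3: D(K, 0xCC) = 0x93; 0x93 ⊕ 0xE9 = 0x7A.
P4: D(K, 0x2F) = 0x70; 0x70 ⊕ 0xCC = 0xBC.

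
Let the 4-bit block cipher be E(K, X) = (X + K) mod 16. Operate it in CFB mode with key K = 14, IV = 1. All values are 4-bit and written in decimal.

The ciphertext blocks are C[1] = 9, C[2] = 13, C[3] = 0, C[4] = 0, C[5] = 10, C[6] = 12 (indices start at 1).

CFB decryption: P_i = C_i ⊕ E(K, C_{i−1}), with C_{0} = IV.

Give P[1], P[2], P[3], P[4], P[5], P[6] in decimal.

P[1] = 6, P[2] = 10, P[3] = 11, P[4] = 14, P[5] = 4, P[6] = 4

P[1]: E(K, 1) = 15; 9 ⊕ 15 = 6.
P[2]: E(K, 9) = 7; 13 ⊕ 7 = 10.
P[3]: E(K, 13) = 11; 0 ⊕ 11 = 11.
P[4]: E(K, 0) = 14; 0 ⊕ 14 = 14.
P[5]: E(K, 0) = 14; 10 ⊕ 14 = 4.
P[6]: E(K, 10) = 8; 12 ⊕ 8 = 4.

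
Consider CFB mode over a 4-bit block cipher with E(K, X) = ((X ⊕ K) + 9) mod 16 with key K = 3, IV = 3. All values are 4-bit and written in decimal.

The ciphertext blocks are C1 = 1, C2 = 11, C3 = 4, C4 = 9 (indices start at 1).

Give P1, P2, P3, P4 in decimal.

CFB decryption: P_i = C_i ⊕ E(K, C_{i−1}), with C_{0} = IV.
P1: E(K, 3) = 9; 1 ⊕ 9 = 8.
P2: E(K, 1) = 11; 11 ⊕ 11 = 0.
P3: E(K, 11) = 1; 4 ⊕ 1 = 5.
P4: E(K, 4) = 0; 9 ⊕ 0 = 9.

P1 = 8, P2 = 0, P3 = 5, P4 = 9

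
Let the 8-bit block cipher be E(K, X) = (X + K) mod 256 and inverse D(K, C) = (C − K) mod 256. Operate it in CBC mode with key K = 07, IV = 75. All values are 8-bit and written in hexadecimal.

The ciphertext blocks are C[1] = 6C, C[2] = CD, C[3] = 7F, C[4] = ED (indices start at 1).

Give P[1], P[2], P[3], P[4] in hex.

P[1] = 10, P[2] = AA, P[3] = B5, P[4] = 99

CBC decryption: P_i = D(K, C_i) ⊕ C_{i−1}, with C_{0} = IV.
P[1]: D(K, 6C) = 65; 65 ⊕ 75 = 10.
P[2]: D(K, CD) = C6; C6 ⊕ 6C = AA.
P[3]: D(K, 7F) = 78; 78 ⊕ CD = B5.
P[4]: D(K, ED) = E6; E6 ⊕ 7F = 99.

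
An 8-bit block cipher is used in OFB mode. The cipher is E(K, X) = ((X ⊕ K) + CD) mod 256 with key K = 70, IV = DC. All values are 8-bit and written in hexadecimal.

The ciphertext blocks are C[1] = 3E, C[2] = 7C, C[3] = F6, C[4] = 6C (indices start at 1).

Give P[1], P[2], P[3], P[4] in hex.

P[1] = 47, P[2] = AA, P[3] = 85, P[4] = BC

OFB decryption: S_i = E(K, S_{i−1}) with S_{0} = IV; P_i = C_i ⊕ S_i.
P[1]: S = E(K, DC) = 79; 3E ⊕ 79 = 47.
P[2]: S = E(K, 79) = D6; 7C ⊕ D6 = AA.
P[3]: S = E(K, D6) = 73; F6 ⊕ 73 = 85.
P[4]: S = E(K, 73) = D0; 6C ⊕ D0 = BC.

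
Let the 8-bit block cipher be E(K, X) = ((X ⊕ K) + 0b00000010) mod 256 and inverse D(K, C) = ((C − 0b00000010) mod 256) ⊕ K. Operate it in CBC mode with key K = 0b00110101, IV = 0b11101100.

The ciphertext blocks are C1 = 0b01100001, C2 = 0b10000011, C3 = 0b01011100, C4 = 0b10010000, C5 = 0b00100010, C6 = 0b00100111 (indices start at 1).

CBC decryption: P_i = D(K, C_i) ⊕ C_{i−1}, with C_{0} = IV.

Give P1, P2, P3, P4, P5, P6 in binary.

P1 = 0b10000110, P2 = 0b11010101, P3 = 0b11101100, P4 = 0b11100111, P5 = 0b10000101, P6 = 0b00110010

P1: D(K, 0b01100001) = 0b01101010; 0b01101010 ⊕ 0b11101100 = 0b10000110.
P2: D(K, 0b10000011) = 0b10110100; 0b10110100 ⊕ 0b01100001 = 0b11010101.
P3: D(K, 0b01011100) = 0b01101111; 0b01101111 ⊕ 0b10000011 = 0b11101100.
P4: D(K, 0b10010000) = 0b10111011; 0b10111011 ⊕ 0b01011100 = 0b11100111.
P5: D(K, 0b00100010) = 0b00010101; 0b00010101 ⊕ 0b10010000 = 0b10000101.
P6: D(K, 0b00100111) = 0b00010000; 0b00010000 ⊕ 0b00100010 = 0b00110010.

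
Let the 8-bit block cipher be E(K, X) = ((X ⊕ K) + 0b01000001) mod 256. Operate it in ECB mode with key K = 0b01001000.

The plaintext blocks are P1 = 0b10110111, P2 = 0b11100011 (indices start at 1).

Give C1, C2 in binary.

C1 = 0b01000000, C2 = 0b11101100

ECB encryption: C_i = E(K, P_i).
C1: E(K, 0b10110111) = 0b01000000.
C2: E(K, 0b11100011) = 0b11101100.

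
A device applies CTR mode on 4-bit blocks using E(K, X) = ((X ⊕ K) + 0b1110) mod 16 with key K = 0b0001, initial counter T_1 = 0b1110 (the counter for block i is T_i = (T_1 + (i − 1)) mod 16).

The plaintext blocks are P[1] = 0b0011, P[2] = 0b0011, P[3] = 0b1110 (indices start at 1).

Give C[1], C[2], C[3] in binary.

C[1] = 0b1110, C[2] = 0b1111, C[3] = 0b0001

CTR encryption: S_i = E(K, T_i) where T_i is the counter for block i; C_i = P_i ⊕ S_i.
C[1]: T = 0b1110, S = E(K, T) = 0b1101; 0b0011 ⊕ 0b1101 = 0b1110.
C[2]: T = 0b1111, S = E(K, T) = 0b1100; 0b0011 ⊕ 0b1100 = 0b1111.
C[3]: T = 0b0000, S = E(K, T) = 0b1111; 0b1110 ⊕ 0b1111 = 0b0001.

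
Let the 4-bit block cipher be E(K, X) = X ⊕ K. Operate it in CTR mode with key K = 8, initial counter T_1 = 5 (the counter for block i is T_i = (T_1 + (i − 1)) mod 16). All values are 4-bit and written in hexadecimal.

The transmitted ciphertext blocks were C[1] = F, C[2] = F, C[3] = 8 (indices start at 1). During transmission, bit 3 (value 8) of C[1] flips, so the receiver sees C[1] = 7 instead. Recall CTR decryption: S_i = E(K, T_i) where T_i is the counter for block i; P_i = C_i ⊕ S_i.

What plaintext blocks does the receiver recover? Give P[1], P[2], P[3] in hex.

P[1] = A, P[2] = 1, P[3] = 7

Only C[1] changed, to 7. In CTR, a change in C_i flips the same bit in P_i only; the keystream is unaffected. Decrypting the received ciphertext:
P[1]: T = 5, S = E(K, T) = D; 7 ⊕ D = A.
P[2]: T = 6, S = E(K, T) = E; F ⊕ E = 1.
P[3]: T = 7, S = E(K, T) = F; 8 ⊕ F = 7.
Blocks that differ from the original plaintext: P[1].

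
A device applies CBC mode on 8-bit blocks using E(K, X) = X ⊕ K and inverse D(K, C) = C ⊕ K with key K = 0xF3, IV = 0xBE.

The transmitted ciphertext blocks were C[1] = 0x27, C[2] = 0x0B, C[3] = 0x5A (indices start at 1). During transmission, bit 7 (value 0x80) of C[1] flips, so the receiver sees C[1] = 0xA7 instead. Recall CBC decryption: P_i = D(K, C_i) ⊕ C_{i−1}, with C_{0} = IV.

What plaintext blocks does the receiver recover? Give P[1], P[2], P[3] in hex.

Only C[1] changed, to 0xA7. In CBC, a change in C_i garbles P_i and flips the same bit in P_{i+1}. Decrypting the received ciphertext:
P[1]: D(K, 0xA7) = 0x54; 0x54 ⊕ 0xBE = 0xEA.
P[2]: D(K, 0x0B) = 0xF8; 0xF8 ⊕ 0xA7 = 0x5F.
P[3]: D(K, 0x5A) = 0xA9; 0xA9 ⊕ 0x0B = 0xA2.
Blocks that differ from the original plaintext: P[1], P[2].

P[1] = 0xEA, P[2] = 0x5F, P[3] = 0xA2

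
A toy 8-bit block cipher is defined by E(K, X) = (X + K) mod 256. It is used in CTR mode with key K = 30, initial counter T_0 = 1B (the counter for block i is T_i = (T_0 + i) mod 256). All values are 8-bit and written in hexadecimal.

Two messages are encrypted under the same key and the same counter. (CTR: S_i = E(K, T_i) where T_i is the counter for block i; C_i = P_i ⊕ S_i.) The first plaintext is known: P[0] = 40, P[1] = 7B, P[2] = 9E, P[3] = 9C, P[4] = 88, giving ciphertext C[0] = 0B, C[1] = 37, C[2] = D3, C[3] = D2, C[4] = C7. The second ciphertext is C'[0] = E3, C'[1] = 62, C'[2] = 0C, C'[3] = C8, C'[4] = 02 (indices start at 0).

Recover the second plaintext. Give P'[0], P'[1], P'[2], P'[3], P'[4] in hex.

P'[0] = A8, P'[1] = 2E, P'[2] = 41, P'[3] = 86, P'[4] = 4D

In CTR with a reused counter, both messages share the same keystream S_i, so C_i ⊕ C'_i = P_i ⊕ P'_i and thus P'_i = P_i ⊕ C_i ⊕ C'_i.
P'[0]: 40 ⊕ 0B ⊕ E3 = A8.
P'[1]: 7B ⊕ 37 ⊕ 62 = 2E.
P'[2]: 9E ⊕ D3 ⊕ 0C = 41.
P'[3]: 9C ⊕ D2 ⊕ C8 = 86.
P'[4]: 88 ⊕ C7 ⊕ 02 = 4D.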